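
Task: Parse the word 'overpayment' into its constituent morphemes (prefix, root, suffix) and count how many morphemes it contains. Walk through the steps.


Step 1: Identify prefix: 'over' (meaning: excessively)
Step 2: Identify root: 'pay'
Step 3: Identify suffix(es): 'ment'
Decomposition: over- (prefix: excessively) + pay (root) + -ment (suffix: action/result)
Total morphemes: 3

3 morphemes (over- (prefix: excessively) + pay (root) + -ment (suffix: action/result))


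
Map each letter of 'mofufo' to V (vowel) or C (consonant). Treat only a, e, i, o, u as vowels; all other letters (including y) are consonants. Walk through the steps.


Letter mapping: m = C, o = V, f = C, u = V, f = C, o = V.

CVCVCV


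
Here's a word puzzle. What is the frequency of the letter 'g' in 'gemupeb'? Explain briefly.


Letter 'g' in 'gemupeb': found at position(s) 1 = 1 occurrence(s).

1


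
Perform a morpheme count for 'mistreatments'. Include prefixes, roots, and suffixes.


Decomposition: mis- (prefix) + treat (root) + -ment (suffix) + -s (plural) = 4 morpheme(s)

4 morphemes


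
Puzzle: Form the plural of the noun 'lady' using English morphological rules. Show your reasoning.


Apply rule: Change -y to -ies (consonant + y). 'lady' becomes 'ladies'.

ladies


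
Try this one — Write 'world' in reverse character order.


Reverse 'world' character by character: 'dlrow'.

dlrow


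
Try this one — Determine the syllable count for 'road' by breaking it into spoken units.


Break 'road' into syllables: road -> road = 1 syllable

1 syllable


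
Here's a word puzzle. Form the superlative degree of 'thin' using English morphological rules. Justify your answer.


Apply superlative formation (double final consonant, add -est): 'thin' -> 'thinnest'.

thinnest


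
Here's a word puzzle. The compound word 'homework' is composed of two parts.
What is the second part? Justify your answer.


Split 'homework' into 'home' + 'work'. The second part is 'work'.

work


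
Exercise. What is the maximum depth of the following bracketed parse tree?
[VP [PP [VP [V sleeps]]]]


Count bracket nesting levels:
'[' at pos 0: depth = 1
'[' at pos 4: depth = 2
'[' at pos 8: depth = 3
'[' at pos 12: depth = 4
Maximum depth reached: 4

4


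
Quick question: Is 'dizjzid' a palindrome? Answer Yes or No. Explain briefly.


Forward: 'dizjzid'
Reversed: 'dizjzid'
They are identical.

Yes


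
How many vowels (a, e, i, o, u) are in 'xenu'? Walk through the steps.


Vowels in 'xenu': e, u = 2 vowels.

2


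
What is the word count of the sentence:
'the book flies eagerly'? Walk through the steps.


Split into words: the | book | flies | eagerly = 4 words.

4


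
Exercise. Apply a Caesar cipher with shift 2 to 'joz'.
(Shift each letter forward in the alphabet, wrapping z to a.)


Shift each letter by 2: j -> l, o -> q, z -> b. Result: 'lqb'.

lqb


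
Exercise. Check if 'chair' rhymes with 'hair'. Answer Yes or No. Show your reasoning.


Rime (stressed vowel + following sounds) of 'chair': -air = /ɛər/
Rime of 'hair': -air = /ɛər/
/ɛər/ and /ɛər/ are the same ending sound, so the words rhyme.

Yes


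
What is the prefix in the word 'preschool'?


The word 'preschool' = 'pre' (prefix) + 'school' (root). The prefix is 'pre'.

pre


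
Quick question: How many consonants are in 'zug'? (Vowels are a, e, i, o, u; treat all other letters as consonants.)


Consonants in 'zug': z, g = 2 consonants.

2


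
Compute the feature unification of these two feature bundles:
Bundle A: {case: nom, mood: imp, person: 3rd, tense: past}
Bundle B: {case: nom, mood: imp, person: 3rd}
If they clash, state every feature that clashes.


Compare features:
case: A=nom vs B=nom -> unified: nom
mood: A=imp vs B=imp -> unified: imp
person: A=3rd vs B=3rd -> unified: 3rd
tense: A=past vs B=_ -> unified: past
No clashes found.

Unified: {case: nom, mood: imp, person: 3rd, tense: past}


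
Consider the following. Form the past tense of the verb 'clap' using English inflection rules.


Apply rule: Double final consonant and add -ed. 'clap' becomes 'clapped'.

clapped


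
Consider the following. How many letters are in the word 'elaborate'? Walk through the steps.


Spell out 'elaborate' and number each letter: e(1), l(2), a(3), b(4), o(5), r(6), a(7), t(8), e(9). Total: 9 letters.

9


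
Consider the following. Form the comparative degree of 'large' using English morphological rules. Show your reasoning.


Apply comparative formation (ends in e: add -r): 'large' -> 'larger'.

larger


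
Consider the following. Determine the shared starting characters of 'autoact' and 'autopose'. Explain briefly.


Compare from the start: 4 characters match: 'auto'. Mismatch at position 5: 'a' vs 'p'.

auto


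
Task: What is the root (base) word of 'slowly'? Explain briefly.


Remove suffix '-ly' from 'slowly' to get root 'slow'.

slow


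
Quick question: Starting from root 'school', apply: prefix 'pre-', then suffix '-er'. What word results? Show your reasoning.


Step 1: Add prefix 'pre-' to 'school' = 'preschool'
Step 2: Add suffix '-er' to 'preschool' = 'preschooler'

preschooler


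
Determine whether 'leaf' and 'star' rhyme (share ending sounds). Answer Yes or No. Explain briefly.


Rime (stressed vowel + following sounds) of 'leaf': -eaf = /iːf/
Rime of 'star': -ar = /ɑːr/
/iːf/ and /ɑːr/ are different ending sounds, so the words do not rhyme.

No


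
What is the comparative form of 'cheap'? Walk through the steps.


Apply comparative formation (add -er): 'cheap' -> 'cheaper'.

cheaper


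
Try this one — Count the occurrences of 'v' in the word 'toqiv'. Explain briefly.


Letter 'v' in 'toqiv': found at position(s) 5 = 1 occurrence(s).

1


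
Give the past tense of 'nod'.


Apply rule: Double final consonant and add -ed. 'nod' becomes 'nodded'.

nodded


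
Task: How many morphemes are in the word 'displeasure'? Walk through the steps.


Decomposition: dis- (prefix) + please (root) + -ure (suffix) = 3 morpheme(s)

3 morphemes


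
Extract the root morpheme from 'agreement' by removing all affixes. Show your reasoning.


Remove suffix '-ment' from 'agreement' to get root 'agree'.

agree


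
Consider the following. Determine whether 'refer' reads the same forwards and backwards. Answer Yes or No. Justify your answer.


Forward: 'refer'
Reversed: 'refer'
They are identical.

Yes


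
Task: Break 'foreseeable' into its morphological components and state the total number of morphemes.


Step 1: Identify prefix: 'fore' (meaning: before/front)
Step 2: Identify root: 'see'
Step 3: Identify suffix(es): 'able'
Decomposition: fore- (prefix: before/front) + see (root) + -able (suffix: capable of)
Total morphemes: 3

3 morphemes (fore- (prefix: before/front) + see (root) + -able (suffix: capable of))


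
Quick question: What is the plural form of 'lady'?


Apply rule: Change -y to -ies (consonant + y). 'lady' becomes 'ladies'.

ladies


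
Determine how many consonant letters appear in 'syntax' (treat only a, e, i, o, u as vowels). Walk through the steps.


Consonants in 'syntax': s, y, n, t, x = 5 consonants.

5


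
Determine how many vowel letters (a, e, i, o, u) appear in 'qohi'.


Vowels in 'qohi': o, i = 2 vowels.

2


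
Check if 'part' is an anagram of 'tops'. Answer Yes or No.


Sorted letters of 'part': 'aprt'
Sorted letters of 'tops': 'opst'
They do not match.

No


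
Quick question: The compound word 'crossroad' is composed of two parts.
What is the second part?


Split 'crossroad' into 'cross' + 'road'. The second part is 'road'.

road


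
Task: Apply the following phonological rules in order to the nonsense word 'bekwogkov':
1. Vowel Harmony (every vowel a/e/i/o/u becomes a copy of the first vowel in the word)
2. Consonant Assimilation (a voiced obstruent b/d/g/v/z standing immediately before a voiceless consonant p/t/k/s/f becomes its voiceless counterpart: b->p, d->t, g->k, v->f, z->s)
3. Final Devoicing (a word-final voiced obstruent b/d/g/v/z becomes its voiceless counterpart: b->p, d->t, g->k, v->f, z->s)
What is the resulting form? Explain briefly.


Starting form: 'bekwogkov'
Rule 1: Vowel Harmony: all vowels become 'e' (matching first vowel). 'bekwogkov' -> 'bekwegkev'
Rule 2: Consonant Assimilation: voiced obstruent before voiceless consonant becomes voiceless ('gk' -> 'kk'). 'bekwegkev' -> 'bekwekkev'
Rule 3: Final Devoicing: word-final voiced obstruent 'v' becomes voiceless 'f'. 'bekwekkev' -> 'bekwekkef'
Final form: 'bekwekkef'

bekwekkef


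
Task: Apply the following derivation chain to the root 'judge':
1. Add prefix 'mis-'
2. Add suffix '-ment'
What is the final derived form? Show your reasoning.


Step 1: Add prefix 'mis-' to 'judge' = 'misjudge'
Step 2: Add suffix '-ment' to 'misjudge' = 'misjudgment'

misjudgment


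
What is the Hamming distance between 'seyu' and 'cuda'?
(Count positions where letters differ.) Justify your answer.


Alignment:
Position 1: 's' vs 'c' = DIFFER
Position 2: 'e' vs 'u' = DIFFER
Position 3: 'y' vs 'd' = DIFFER
Position 4: 'u' vs 'a' = DIFFER
Total differences: 4

4


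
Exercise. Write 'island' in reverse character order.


Reverse 'island' character by character: 'dnalsi'.

dnalsi


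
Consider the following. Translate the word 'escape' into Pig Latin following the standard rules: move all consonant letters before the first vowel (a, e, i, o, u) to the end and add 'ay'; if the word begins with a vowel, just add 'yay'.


'escape' starts with a vowel, so add 'yay': 'escapeyay'.

escapeyay


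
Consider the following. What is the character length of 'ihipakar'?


Spell out 'ihipakar' and number each letter: i(1), h(2), i(3), p(4), a(5), k(6), a(7), r(8). Total: 8 letters.

8


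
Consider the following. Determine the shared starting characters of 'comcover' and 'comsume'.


Compare from the start: 3 characters match: 'com'. Mismatch at position 4: 'c' vs 's'.

com


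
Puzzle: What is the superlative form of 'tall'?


Apply superlative formation (add -est): 'tall' -> 'tallest'.

tallest


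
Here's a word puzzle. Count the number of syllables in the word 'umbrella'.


Break 'umbrella' into syllables: um-brel-la -> um | brel | la = 3 syllables

3 syllables


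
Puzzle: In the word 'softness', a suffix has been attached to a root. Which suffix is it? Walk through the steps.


The word 'softness' = 'soft' (root) + '-ness' (suffix). The suffix is '-ness'.

ness


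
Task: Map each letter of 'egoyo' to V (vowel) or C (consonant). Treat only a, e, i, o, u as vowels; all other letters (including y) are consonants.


Letter mapping: e = V, g = C, o = V, y = C, o = V.

VCVCV


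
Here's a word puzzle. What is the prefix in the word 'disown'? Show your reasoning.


The word 'disown' = 'dis' (prefix) + 'own' (root). The prefix is 'dis'.

dis


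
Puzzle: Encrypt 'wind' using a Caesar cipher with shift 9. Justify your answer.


Shift each letter by 9: w -> f, i -> r, n -> w, d -> m. Result: 'frwm'.

frwm


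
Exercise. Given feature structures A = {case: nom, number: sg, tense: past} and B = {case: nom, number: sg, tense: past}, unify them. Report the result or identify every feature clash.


Compare features:
case: A=nom vs B=nom -> unified: nom
number: A=sg vs B=sg -> unified: sg
tense: A=past vs B=past -> unified: past
No clashes found.

Unified: {case: nom, number: sg, tense: past}


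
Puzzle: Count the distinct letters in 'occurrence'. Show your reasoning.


Unique letters in 'occurrence': {c, e, n, o, r, u} = 6 distinct letters.

6


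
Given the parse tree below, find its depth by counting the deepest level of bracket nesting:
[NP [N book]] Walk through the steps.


Count bracket nesting levels:
'[' at pos 0: depth = 1
'[' at pos 4: depth = 2
Maximum depth reached: 2

2


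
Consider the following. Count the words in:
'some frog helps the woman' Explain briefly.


Split into words: some | frog | helps | the | woman = 5 words.

5


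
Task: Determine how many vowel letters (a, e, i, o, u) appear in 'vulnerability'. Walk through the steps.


Vowels in 'vulnerability': u, e, a, i, i = 5 vowels.

5


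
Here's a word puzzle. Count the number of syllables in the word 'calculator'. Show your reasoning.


Break 'calculator' into syllables: cal-cu-la-tor -> cal | cu | la | tor = 4 syllables

4 syllables


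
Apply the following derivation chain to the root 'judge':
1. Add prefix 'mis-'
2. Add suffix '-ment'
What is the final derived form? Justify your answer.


Step 1: Add prefix 'mis-' to 'judge' = 'misjudge'
Step 2: Add suffix '-ment' to 'misjudge' = 'misjudgment'

misjudgment


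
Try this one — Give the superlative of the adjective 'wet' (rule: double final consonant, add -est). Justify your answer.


Apply superlative formation (double final consonant, add -est): 'wet' -> 'wettest'.

wettest


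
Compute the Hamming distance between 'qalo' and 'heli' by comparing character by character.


Alignment:
Position 1: 'q' vs 'h' = DIFFER
Position 2: 'a' vs 'e' = DIFFER
Position 3: 'l' vs 'l' = match
Position 4: 'o' vs 'i' = DIFFER
Total differences: 3

3


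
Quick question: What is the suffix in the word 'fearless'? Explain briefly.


The word 'fearless' = 'fear' (root) + '-less' (suffix). The suffix is '-less'.

less


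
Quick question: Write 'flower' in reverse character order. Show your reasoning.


Reverse 'flower' character by character: 'rewolf'.

rewolf


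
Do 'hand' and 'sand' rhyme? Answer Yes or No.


Rime (stressed vowel + following sounds) of 'hand': -and = /ænd/
Rime of 'sand': -and = /ænd/
/ænd/ and /ænd/ are the same ending sound, so the words rhyme.

Yes


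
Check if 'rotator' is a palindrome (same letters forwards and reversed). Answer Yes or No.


Forward: 'rotator'
Reversed: 'rotator'
They are identical.

Yes


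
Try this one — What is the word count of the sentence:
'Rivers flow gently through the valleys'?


Split into words: Rivers | flow | gently | through | the | valleys = 6 words.

6


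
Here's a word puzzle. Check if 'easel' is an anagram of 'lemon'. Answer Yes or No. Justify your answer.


Sorted letters of 'easel': 'aeels'
Sorted letters of 'lemon': 'elmno'
They do not match.

No


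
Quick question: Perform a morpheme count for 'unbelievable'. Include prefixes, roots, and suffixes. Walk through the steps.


Decomposition: un- (prefix) + believe (root) + -able (suffix) = 3 morpheme(s)

3 morphemes


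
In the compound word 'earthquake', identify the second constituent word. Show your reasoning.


Split 'earthquake' into 'earth' + 'quake'. The second part is 'quake'.

quake


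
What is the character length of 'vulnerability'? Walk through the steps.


Spell out 'vulnerability' and number each letter: v(1), u(2), l(3), n(4), e(5), r(6), a(7), b(8), i(9), l(10), i(11), t(12), y(13). Total: 13 letters.

13


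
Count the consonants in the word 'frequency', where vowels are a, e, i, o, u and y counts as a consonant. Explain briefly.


Consonants in 'frequency': f, r, q, n, c, y = 6 consonants.

6


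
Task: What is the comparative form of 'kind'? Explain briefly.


Apply comparative formation (add -er): 'kind' -> 'kinder'.

kinder


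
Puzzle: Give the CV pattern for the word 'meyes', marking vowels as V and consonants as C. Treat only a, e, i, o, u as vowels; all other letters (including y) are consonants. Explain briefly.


Letter mapping: m = C, e = V, y = C, e = V, s = C.

CVCVC


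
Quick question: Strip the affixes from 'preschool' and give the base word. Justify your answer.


Remove prefix 'pre' from 'preschool' to get root 'school'.

school


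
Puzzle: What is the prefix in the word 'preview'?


The word 'preview' = 'pre' (prefix) + 'view' (root). The prefix is 'pre'.

pre


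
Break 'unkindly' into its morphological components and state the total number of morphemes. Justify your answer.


Step 1: Identify prefix: 'un' (meaning: not/reverse)
Step 2: Identify root: 'kind'
Step 3: Identify suffix(es): 'ly'
Decomposition: un- (prefix: not/reverse) + kind (root) + -ly (suffix: in manner of)
Total morphemes: 3

3 morphemes (un- (prefix: not/reverse) + kind (root) + -ly (suffix: in manner of))


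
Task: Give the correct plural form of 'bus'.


Apply rule: Add -es (sibilant/fricative ending). 'bus' becomes 'buses'.

buses


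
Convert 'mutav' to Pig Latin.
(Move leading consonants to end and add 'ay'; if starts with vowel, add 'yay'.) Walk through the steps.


'mutav': move consonant cluster 'm' to end and add 'ay': 'utavmay'.

utavmay


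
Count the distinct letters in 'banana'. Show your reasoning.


Unique letters in 'banana': {a, b, n} = 3 distinct letters.

3


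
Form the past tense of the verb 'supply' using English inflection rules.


Apply rule: Change -y to -ied. 'supply' becomes 'supplied'.

supplied


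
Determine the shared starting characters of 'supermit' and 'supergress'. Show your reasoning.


Compare from the start: 5 characters match: 'super'. Mismatch at position 6: 'm' vs 'g'.

super


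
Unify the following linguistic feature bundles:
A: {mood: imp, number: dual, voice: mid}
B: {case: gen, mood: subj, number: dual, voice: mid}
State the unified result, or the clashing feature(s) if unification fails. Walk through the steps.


Compare features:
case: A=_ vs B=gen -> unified: gen
mood: A=imp vs B=subj -> CLASH
number: A=dual vs B=dual -> unified: dual
voice: A=mid vs B=mid -> unified: mid
Clash detected on feature 'mood' (imp vs subj); unification fails.

CLASH on 'mood' (imp vs subj)


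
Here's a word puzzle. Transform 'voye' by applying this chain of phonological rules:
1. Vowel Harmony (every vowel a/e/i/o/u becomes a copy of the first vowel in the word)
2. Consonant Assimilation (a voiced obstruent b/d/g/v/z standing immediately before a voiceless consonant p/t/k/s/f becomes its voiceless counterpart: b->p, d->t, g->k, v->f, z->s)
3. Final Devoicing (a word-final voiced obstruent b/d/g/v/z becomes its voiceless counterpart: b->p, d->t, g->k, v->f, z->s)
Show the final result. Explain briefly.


Starting form: 'voye'
Rule 1: Vowel Harmony: all vowels become 'o' (matching first vowel). 'voye' -> 'voyo'
Rule 2: Consonant Assimilation: no voiced obstruent (b/d/g/v/z) stands immediately before a voiceless consonant (p/t/k/s/f). No change.
Rule 3: Final Devoicing: the word ends in the vowel 'o', not a consonant. No change.
Final form: 'voyo'

voyo


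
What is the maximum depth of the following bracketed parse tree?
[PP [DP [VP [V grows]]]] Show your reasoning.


Count bracket nesting levels:
'[' at pos 0: depth = 1
'[' at pos 4: depth = 2
'[' at pos 8: depth = 3
'[' at pos 12: depth = 4
Maximum depth reached: 4

4


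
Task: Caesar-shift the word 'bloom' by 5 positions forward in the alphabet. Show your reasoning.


Shift each letter by 5: b -> g, l -> q, o -> t, o -> t, m -> r. Result: 'gqttr'.

gqttr


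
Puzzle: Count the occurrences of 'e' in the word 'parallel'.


Letter 'e' in 'parallel': found at position(s) 7 = 1 occurrence(s).

1


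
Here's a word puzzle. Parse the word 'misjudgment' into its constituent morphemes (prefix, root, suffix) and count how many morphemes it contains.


Step 1: Identify prefix: 'mis' (meaning: wrongly)
Step 2: Identify root: 'judge'
Step 3: Identify suffix(es): 'ment'
Decomposition: mis- (prefix: wrongly) + judge (root) + -ment (suffix: action/result)
Total morphemes: 3

3 morphemes (mis- (prefix: wrongly) + judge (root) + -ment (suffix: action/result))


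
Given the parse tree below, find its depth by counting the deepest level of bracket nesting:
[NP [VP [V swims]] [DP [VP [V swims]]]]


Count bracket nesting levels:
'[' at pos 0: depth = 1
'[' at pos 4: depth = 2
'[' at pos 8: depth = 3
'[' at pos 19: depth = 2
'[' at pos 23: depth = 3
'[' at pos 27: depth = 4
Maximum depth reached: 4

4


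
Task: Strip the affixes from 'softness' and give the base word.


Remove suffix '-ness' from 'softness' to get root 'soft'.

soft


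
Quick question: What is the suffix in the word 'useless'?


The word 'useless' = 'use' (root) + '-less' (suffix). The suffix is '-less'.

less


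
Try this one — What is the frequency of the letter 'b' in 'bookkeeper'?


Letter 'b' in 'bookkeeper': found at position(s) 1 = 1 occurrence(s).

1


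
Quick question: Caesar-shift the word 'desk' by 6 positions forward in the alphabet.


Shift each letter by 6: d -> j, e -> k, s -> y, k -> q. Result: 'jkyq'.

jkyq


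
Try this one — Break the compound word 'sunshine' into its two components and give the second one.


Split 'sunshine' into 'sun' + 'shine'. The second part is 'shine'.

shine


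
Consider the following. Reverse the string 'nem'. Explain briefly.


Reverse 'nem' character by character: 'men'.

men


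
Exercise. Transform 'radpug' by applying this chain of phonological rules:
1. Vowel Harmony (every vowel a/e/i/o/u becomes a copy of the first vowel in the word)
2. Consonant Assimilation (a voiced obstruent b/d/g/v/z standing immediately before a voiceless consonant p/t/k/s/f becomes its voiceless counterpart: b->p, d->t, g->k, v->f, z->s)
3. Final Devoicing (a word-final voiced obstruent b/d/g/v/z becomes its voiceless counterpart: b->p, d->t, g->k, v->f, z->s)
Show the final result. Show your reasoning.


Starting form: 'radpug'
Rule 1: Vowel Harmony: all vowels become 'a' (matching first vowel). 'radpug' -> 'radpag'
Rule 2: Consonant Assimilation: voiced obstruent before voiceless consonant becomes voiceless ('dp' -> 'tp'). 'radpag' -> 'ratpag'
Rule 3: Final Devoicing: word-final voiced obstruent 'g' becomes voiceless 'k'. 'ratpag' -> 'ratpak'
Final form: 'ratpak'

ratpak


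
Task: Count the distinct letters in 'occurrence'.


Unique letters in 'occurrence': {c, e, n, o, r, u} = 6 distinct letters.

6


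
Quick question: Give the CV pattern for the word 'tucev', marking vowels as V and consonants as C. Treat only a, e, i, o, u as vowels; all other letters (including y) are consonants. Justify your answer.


Letter mapping: t = C, u = V, c = C, e = V, v = C.

CVCVC


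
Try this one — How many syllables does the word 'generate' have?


Break 'generate' into syllables: gen-er-ate -> gen | er | ate = 3 syllables

3 syllables


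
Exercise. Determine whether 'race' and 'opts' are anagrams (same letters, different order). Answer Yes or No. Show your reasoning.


Sorted letters of 'race': 'acer'
Sorted letters of 'opts': 'opst'
They do not match.

No


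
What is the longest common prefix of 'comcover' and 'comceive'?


Compare from the start: 4 characters match: 'comc'. Mismatch at position 5: 'o' vs 'e'.

comc


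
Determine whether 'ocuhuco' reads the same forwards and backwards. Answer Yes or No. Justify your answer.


Forward: 'ocuhuco'
Reversed: 'ocuhuco'
They are identical.

Yes


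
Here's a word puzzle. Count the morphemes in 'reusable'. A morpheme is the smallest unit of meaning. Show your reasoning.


Decomposition: re- (prefix) + use (root) + -able (suffix) = 3 morpheme(s)

3 morphemes


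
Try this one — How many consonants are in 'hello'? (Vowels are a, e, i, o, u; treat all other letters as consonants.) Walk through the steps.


Consonants in 'hello': h, l, l = 3 consonants.

3


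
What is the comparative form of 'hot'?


Apply comparative formation (double final consonant, add -er): 'hot' -> 'hotter'.

hotter


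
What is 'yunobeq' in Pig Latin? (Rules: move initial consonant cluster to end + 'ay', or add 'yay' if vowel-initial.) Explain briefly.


'yunobeq': move consonant cluster 'y' to end and add 'ay': 'unobeqyay'.

unobeqyay


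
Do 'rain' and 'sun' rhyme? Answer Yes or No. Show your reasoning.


Rime (stressed vowel + following sounds) of 'rain': -ain = /eɪn/
Rime of 'sun': -un = /ʌn/
/eɪn/ and /ʌn/ are different ending sounds, so the words do not rhyme.

No


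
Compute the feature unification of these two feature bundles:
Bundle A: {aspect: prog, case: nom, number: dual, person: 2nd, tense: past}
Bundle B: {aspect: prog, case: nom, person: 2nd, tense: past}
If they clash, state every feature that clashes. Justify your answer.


Compare features:
aspect: A=prog vs B=prog -> unified: prog
case: A=nom vs B=nom -> unified: nom
number: A=dual vs B=_ -> unified: dual
person: A=2nd vs B=2nd -> unified: 2nd
tense: A=past vs B=past -> unified: past
No clashes found.

Unified: {aspect: prog, case: nom, number: dual, person: 2nd, tense: past}


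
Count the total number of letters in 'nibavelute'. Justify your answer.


Spell out 'nibavelute' and number each letter: n(1), i(2), b(3), a(4), v(5), e(6), l(7), u(8), t(9), e(10). Total: 10 letters.

10


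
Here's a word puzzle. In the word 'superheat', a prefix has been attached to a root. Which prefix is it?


The word 'superheat' = 'super' (prefix) + 'heat' (root). The prefix is 'super'.

super


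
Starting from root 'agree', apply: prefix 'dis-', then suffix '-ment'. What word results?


Step 1: Add prefix 'dis-' to 'agree' = 'disagree'
Step 2: Add suffix '-ment' to 'disagree' = 'disagreement'

disagreement


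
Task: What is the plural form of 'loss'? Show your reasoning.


Apply rule: Add -es (sibilant/fricative ending). 'loss' becomes 'losses'.

losses


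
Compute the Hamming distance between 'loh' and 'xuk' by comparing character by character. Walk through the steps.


Alignment:
Position 1: 'l' vs 'x' = DIFFER
Position 2: 'o' vs 'u' = DIFFER
Position 3: 'h' vs 'k' = DIFFER
Total differences: 3

3


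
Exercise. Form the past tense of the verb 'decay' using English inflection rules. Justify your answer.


Apply rule: Add -ed. 'decay' becomes 'decayed'.

decayed


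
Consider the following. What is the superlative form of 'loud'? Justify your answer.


Apply superlative formation (add -est): 'loud' -> 'loudest'.

loudest


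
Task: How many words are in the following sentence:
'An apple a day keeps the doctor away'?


Split into words: An | apple | a | day | keeps | the | doctor | away = 8 words.

8


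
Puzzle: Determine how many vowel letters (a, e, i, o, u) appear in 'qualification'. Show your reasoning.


Vowels in 'qualification': u, a, i, i, a, i, o = 7 vowels.

7


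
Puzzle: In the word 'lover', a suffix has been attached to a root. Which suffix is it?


The word 'lover' = 'love' (root) + '-er' (suffix). The suffix is '-er'.

er


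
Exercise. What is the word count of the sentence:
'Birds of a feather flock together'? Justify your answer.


Split into words: Birds | of | a | feather | flock | together = 6 words.

6


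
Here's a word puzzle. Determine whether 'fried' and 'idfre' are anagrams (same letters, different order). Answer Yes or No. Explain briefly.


Sorted letters of 'fried': 'defir'
Sorted letters of 'idfre': 'defir'
They match.

Yes


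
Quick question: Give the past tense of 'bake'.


Apply rule: Add -d (word ends in -e). 'bake' becomes 'baked'.

baked


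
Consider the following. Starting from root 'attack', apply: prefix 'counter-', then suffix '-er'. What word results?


Step 1: Add prefix 'counter-' to 'attack' = 'counterattack'
Step 2: Add suffix '-er' to 'counterattack' = 'counterattacker'

counterattacker


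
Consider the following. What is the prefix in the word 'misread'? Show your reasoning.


The word 'misread' = 'mis' (prefix) + 'read' (root). The prefix is 'mis'.

mis


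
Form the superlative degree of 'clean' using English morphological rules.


Apply superlative formation (add -est): 'clean' -> 'cleanest'.

cleanest


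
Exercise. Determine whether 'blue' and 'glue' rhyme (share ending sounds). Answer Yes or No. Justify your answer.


Rime (stressed vowel + following sounds) of 'blue': -ue = /uː/
Rime of 'glue': -ue = /uː/
/uː/ and /uː/ are the same ending sound, so the words rhyme.

Yes


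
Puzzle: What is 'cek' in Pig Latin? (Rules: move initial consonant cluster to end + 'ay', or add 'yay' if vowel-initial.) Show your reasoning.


'cek': move consonant cluster 'c' to end and add 'ay': 'ekcay'.

ekcay


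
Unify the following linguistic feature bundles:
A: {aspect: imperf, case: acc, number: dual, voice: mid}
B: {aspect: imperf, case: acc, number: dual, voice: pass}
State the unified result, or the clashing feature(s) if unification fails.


Compare features:
aspect: A=imperf vs B=imperf -> unified: imperf
case: A=acc vs B=acc -> unified: acc
number: A=dual vs B=dual -> unified: dual
voice: A=mid vs B=pass -> CLASH
Clash detected on feature 'voice' (mid vs pass); unification fails.

CLASH on 'voice' (mid vs pass)


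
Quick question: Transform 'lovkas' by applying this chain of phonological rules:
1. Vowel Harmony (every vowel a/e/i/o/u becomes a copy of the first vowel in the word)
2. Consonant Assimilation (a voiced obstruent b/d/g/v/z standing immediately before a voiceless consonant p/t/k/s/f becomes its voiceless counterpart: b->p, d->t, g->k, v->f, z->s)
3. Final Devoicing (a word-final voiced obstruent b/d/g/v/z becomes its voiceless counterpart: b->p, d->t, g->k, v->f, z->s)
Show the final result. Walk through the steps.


Starting form: 'lovkas'
Rule 1: Vowel Harmony: all vowels become 'o' (matching first vowel). 'lovkas' -> 'lovkos'
Rule 2: Consonant Assimilation: voiced obstruent before voiceless consonant becomes voiceless ('vk' -> 'fk'). 'lovkos' -> 'lofkos'
Rule 3: Final Devoicing: final consonant 's' is not one of the voiced obstruents b/d/g/v/z. No change.
Final form: 'lofkos'

lofkos


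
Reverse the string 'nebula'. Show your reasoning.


Reverse 'nebula' character by character: 'aluben'.

aluben


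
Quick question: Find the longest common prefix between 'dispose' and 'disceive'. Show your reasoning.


Compare from the start: 3 characters match: 'dis'. Mismatch at position 4: 'p' vs 'c'.

dis


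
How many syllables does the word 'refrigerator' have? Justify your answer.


Break 'refrigerator' into syllables: re-frig-er-a-tor -> re | frig | er | a | tor = 5 syllables

5 syllables


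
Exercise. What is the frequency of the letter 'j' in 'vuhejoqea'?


Letter 'j' in 'vuhejoqea': found at position(s) 5 = 1 occurrence(s).

1


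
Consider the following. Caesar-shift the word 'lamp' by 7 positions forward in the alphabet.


Shift each letter by 7: l -> s, a -> h, m -> t, p -> w. Result: 'shtw'.

shtw


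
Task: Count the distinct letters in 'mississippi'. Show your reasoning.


Unique letters in 'mississippi': {i, m, p, s} = 4 distinct letters.

4


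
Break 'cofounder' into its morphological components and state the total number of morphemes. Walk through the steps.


Step 1: Identify prefix: 'co' (meaning: together)
Step 2: Identify root: 'found'
Step 3: Identify suffix(es): 'er'
Decomposition: co- (prefix: together) + found (root) + -er (suffix: one who)
Total morphemes: 3

3 morphemes (co- (prefix: together) + found (root) + -er (suffix: one who))


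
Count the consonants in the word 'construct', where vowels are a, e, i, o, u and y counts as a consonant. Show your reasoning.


Consonants in 'construct': c, n, s, t, r, c, t = 7 consonants.

7


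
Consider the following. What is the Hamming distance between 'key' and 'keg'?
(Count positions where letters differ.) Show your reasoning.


Alignment:
Position 1: 'k' vs 'k' = match
Position 2: 'e' vs 'e' = match
Position 3: 'y' vs 'g' = DIFFER
Total differences: 1

1


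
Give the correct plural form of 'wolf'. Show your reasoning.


Apply rule: Change -f to -ves. 'wolf' becomes 'wolves'.

wolves


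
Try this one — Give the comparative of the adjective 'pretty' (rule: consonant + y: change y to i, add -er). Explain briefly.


Apply comparative formation (consonant + y: change y to i, add -er): 'pretty' -> 'prettier'.

prettier


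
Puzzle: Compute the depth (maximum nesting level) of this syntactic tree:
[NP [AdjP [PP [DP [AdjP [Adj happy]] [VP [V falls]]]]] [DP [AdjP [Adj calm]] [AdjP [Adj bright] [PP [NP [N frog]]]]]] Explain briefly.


Count bracket nesting levels:
'[' at pos 0: depth = 1
'[' at pos 4: depth = 2
'[' at pos 10: depth = 3
'[' at pos 14: depth = 4
'[' at pos 18: depth = 5
'[' at pos 24: depth = 6
'[' at pos 37: depth = 5
'[' at pos 41: depth = 6
'[' at pos 55: depth = 2
'[' at pos 59: depth = 3
'[' at pos 65: depth = 4
'[' at pos 77: depth = 3
'[' at pos 83: depth = 4
'[' at pos 96: depth = 4
'[' at pos 100: depth = 5
'[' at pos 104: depth = 6
Maximum depth reached: 6

6


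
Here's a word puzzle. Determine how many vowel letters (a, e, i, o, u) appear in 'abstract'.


Vowels in 'abstract': a, a = 2 vowels.

2


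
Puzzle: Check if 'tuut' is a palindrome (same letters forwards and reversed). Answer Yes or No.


Forward: 'tuut'
Reversed: 'tuut'
They are identical.

Yes


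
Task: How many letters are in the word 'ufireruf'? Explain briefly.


Spell out 'ufireruf' and number each letter: u(1), f(2), i(3), r(4), e(5), r(6), u(7), f(8). Total: 8 letters.

8


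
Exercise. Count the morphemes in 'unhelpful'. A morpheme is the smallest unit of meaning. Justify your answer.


Decomposition: un- (prefix) + help (root) + -ful (suffix) = 3 morpheme(s)

3 morphemes


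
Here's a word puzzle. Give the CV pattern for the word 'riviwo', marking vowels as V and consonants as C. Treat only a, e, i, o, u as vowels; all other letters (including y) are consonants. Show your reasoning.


Letter mapping: r = C, i = V, v = C, i = V, w = C, o = V.

CVCVCV


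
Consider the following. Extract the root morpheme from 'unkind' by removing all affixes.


Remove prefix 'un' from 'unkind' to get root 'kind'.

kind


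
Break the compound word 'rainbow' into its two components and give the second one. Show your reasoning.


Split 'rainbow' into 'rain' + 'bow'. The second part is 'bow'.

bow


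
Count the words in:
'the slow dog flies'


Split into words: the | slow | dog | flies = 4 words.

4


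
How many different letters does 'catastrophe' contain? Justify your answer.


Unique letters in 'catastrophe': {a, c, e, h, o, p, r, s, t} = 9 distinct letters.

9


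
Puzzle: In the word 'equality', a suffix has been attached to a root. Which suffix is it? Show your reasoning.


The word 'equality' = 'equal' (root) + '-ity' (suffix). The suffix is '-ity'.

ity


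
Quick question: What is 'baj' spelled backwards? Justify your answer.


Reverse 'baj' character by character: 'jab'.

jab


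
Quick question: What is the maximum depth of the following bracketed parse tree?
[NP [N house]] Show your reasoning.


Count bracket nesting levels:
'[' at pos 0: depth = 1
'[' at pos 4: depth = 2
Maximum depth reached: 2

2


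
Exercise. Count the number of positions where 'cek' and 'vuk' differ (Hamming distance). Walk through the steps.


Alignment:
Position 1: 'c' vs 'v' = DIFFER
Position 2: 'e' vs 'u' = DIFFER
Position 3: 'k' vs 'k' = match
Total differences: 2

2


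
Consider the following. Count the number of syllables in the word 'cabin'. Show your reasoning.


Break 'cabin' into syllables: cab-in -> cab | in = 2 syllables

2 syllables


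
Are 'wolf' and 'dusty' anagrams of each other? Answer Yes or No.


Sorted letters of 'wolf': 'flow'
Sorted letters of 'dusty': 'dstuy'
They do not match.

No


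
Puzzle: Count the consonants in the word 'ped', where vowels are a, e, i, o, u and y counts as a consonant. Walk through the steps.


Consonants in 'ped': p, d = 2 consonants.

2


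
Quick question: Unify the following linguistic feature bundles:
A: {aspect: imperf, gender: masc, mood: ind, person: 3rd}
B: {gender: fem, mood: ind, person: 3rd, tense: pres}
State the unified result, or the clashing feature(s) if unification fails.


Compare features:
aspect: A=imperf vs B=_ -> unified: imperf
gender: A=masc vs B=fem -> CLASH
mood: A=ind vs B=ind -> unified: ind
person: A=3rd vs B=3rd -> unified: 3rd
tense: A=_ vs B=pres -> unified: pres
Clash detected on feature 'gender' (masc vs fem); unification fails.

CLASH on 'gender' (masc vs fem)


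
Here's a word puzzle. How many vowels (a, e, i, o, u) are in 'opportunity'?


Vowels in 'opportunity': o, o, u, i = 4 vowels.

4


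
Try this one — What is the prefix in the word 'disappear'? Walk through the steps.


The word 'disappear' = 'dis' (prefix) + 'appear' (root). The prefix is 'dis'.

dis


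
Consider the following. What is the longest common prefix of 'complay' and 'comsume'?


Compare from the start: 3 characters match: 'com'. Mismatch at position 4: 'p' vs 's'.

com


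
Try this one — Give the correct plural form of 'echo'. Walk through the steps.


Apply rule: Add -es (consonant + o). 'echo' becomes 'echoes'.

echoes


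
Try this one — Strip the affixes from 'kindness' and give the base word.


Remove suffix '-ness' from 'kindness' to get root 'kind'.

kind


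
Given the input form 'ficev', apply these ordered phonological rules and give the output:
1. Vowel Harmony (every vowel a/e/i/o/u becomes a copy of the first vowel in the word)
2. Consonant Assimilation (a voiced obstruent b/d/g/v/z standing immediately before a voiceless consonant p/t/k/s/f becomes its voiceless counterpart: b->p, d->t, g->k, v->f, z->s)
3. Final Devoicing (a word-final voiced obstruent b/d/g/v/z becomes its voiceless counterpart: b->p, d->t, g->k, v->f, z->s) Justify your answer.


Starting form: 'ficev'
Rule 1: Vowel Harmony: all vowels become 'i' (matching first vowel). 'ficev' -> 'ficiv'
Rule 2: Consonant Assimilation: no voiced obstruent (b/d/g/v/z) stands immediately before a voiceless consonant (p/t/k/s/f). No change.
Rule 3: Final Devoicing: word-final voiced obstruent 'v' becomes voiceless 'f'. 'ficiv' -> 'ficif'
Final form: 'ficif'

ficif


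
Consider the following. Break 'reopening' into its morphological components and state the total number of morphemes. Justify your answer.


Step 1: Identify prefix: 're' (meaning: again)
Step 2: Identify root: 'open'
Step 3: Identify suffix(es): 'ing'
Decomposition: re- (prefix: again) + open (root) + -ing (suffix: ongoing action)
Total morphemes: 3

3 morphemes (re- (prefix: again) + open (root) + -ing (suffix: ongoing action))


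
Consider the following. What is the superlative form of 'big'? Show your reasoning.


Apply superlative formation (double final consonant, add -est): 'big' -> 'biggest'.

biggest


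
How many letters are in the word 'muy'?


Spell out 'muy' and number each letter: m(1), u(2), y(3). Total: 3 letters.

3


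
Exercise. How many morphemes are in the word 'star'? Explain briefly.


Decomposition: star (free morpheme) = 1 morpheme(s)

1 morphemes


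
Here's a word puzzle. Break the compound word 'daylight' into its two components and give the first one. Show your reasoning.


Split 'daylight' into 'day' + 'light'. The first part is 'day'.

day


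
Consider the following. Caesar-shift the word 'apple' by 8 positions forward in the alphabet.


Shift each letter by 8: a -> i, p -> x, p -> x, l -> t, e -> m. Result: 'ixxtm'.

ixxtm


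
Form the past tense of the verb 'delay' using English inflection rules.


Apply rule: Add -ed. 'delay' becomes 'delayed'.

delayed


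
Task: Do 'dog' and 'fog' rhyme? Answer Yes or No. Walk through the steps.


Rime (stressed vowel + following sounds) of 'dog': -og = /ɒg/
Rime of 'fog': -og = /ɒg/
/ɒg/ and /ɒg/ are the same ending sound, so the words rhyme.

Yes
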